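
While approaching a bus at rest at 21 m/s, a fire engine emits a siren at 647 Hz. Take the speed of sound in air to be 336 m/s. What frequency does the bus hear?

690 Hz

Only the source moves, toward the listener, so f' = f · v/(v − v_s).
f' = 647 × 336/(336 − 21) = 647 × 336/315 ≈ 690 Hz.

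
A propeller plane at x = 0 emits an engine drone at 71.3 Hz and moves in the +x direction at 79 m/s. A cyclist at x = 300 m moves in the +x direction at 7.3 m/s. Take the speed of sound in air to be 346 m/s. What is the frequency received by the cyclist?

90 Hz

The observer lies on the +x side, so the source is heading toward the observer and the observer is heading away from the source.
General Doppler shift: f' = f · (v − v_o)/(v − v_s).
f' = 71.3 × (346 − 7.3)/(346 − 79) = 71.3 × 338.7/267 ≈ 90 Hz.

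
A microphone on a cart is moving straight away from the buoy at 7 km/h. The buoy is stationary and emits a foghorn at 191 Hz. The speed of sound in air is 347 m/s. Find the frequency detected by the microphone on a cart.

7 km/h = 1.944 m/s.
Moving observer, stationary source: f' = f · (v − v_o)/v.
f' = 191 × (347 − 1.944)/347 = 191 × 345.06/347 ≈ 190 Hz.

190 Hz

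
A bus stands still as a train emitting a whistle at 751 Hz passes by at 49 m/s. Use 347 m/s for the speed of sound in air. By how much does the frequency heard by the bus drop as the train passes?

Approaching: f₁ = f · v/(v − v_s) = 751 × 347/298 ≈ 874 Hz.
Receding: f₂ = f · v/(v + v_s) = 751 × 347/396 ≈ 658 Hz.
Drop: f₁ − f₂ = 2f·v·v_s/(v² − v_s²) = 2 × 751 × 347 × 49/(347² − 49²) ≈ 216 Hz.

216 Hz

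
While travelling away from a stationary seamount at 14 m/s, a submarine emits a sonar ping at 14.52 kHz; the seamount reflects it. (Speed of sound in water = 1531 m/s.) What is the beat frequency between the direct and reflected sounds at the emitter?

The seamount receives the sound from a moving source: f₁ = f₀ · v/(v + v_e) = 14.52 × 1531/1545 ≈ 14.388 kHz.
On the return leg the submarine is a moving observer: f₂ = f₁ · (v − v_e)/v = 14.388 × 1517/1531 ≈ 14.257 kHz.
Equivalently f₂ = f₀ · (v − v_e)/(v + v_e).
Beat against the emitted tone (with f₀ = 14520 Hz): |f₂ − f₀| = 2v_e·f₀/(v + v_e) = 2 × 14 × 14520/1545 ≈ 263 Hz.

263 Hz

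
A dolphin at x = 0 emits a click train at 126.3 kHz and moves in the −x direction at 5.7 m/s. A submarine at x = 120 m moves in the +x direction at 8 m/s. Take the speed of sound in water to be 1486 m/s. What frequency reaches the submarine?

125.1 kHz

The observer lies on the +x side, so the source is heading away from the observer and the observer is heading away from the source.
With source receding and observer receding, f' = f · (v − v_o)/(v + v_s).
f' = 126.3 × (1486 − 8)/(1486 + 5.7) = 126.3 × 1478/1491.7 ≈ 125.1 kHz.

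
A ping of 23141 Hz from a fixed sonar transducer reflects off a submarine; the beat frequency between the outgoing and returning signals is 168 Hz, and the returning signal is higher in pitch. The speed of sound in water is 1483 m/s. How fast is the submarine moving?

5.4 m/s

Double Doppler shift off a moving reflector: f₂ = f₀ · (v + u)/(v − u) (u > 0 toward emitter).
Returning signal is higher, so f₂ = f₀ + Δf = 23141 + 168 = 23309 Hz.
Rearranging, u = v · (f₂ − f₀)/(f₂ + f₀) = 1483 × 168/46450 ≈ 5.4 m/s.
So the submarine is moving at 5.4 m/s toward the emitter.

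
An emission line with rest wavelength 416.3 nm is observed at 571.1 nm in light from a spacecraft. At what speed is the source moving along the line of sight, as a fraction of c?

0.306

λ'/λ₀ = 1.3718 > 1 (redshift), so the source is receding.
λ'/λ₀ = √((1 + β)/(1 − β)) for a receding source ⇒ β = (r² − 1)/(r² + 1) with r = λ'/λ₀.
β = (1.8820 − 1)/(1.8820 + 1) ≈ 0.306.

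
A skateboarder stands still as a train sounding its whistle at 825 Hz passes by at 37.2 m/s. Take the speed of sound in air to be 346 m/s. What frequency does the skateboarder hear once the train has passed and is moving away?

745 Hz

Receding: f₂ = f · v/(v + v_s) = 825 × 346/383.2 ≈ 745 Hz.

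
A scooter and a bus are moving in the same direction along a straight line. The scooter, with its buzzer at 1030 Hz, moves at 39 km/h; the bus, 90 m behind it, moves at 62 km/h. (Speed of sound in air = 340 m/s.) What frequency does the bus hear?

39 km/h = 10.83 m/s; 62 km/h = 17.22 m/s.
The bus is behind, so the scooter is moving away from it while the bus is moving toward the scooter.
Both move, so f' = f · (v + v_o)/(v + v_s).
f' = 1030 × (340 + 17.22)/(340 + 10.83) = 1030 × 357.22/350.83 ≈ 1049 Hz.

1049 Hz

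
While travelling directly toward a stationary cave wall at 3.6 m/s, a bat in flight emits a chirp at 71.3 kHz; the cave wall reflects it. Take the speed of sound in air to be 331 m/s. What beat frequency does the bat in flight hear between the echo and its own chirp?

The cave wall receives the sound from a moving source: f₁ = f₀ · v/(v − v_e) = 71.3 × 331/327.4 ≈ 72.084 kHz.
On the return leg the bat in flight is a moving observer: f₂ = f₁ · (v + v_e)/v = 72.084 × 334.6/331 ≈ 72.868 kHz.
Equivalently f₂ = f₀ · (v + v_e)/(v − v_e).
Beat against the emitted tone (with f₀ = 71300 Hz): |f₂ − f₀| = 2v_e·f₀/(v − v_e) = 2 × 3.6 × 71300/327.4 ≈ 1568 Hz.

1568 Hz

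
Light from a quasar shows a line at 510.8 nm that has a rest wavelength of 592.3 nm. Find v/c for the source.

0.147

λ'/λ₀ = 0.8624 < 1 (blueshift), so the source is approaching.
λ'/λ₀ = √((1 − β)/(1 + β)) for an approaching source ⇒ β = (1 − r²)/(1 + r²) with r = λ'/λ₀.
β = (1 − 0.7437)/(1 + 0.7437) ≈ 0.147.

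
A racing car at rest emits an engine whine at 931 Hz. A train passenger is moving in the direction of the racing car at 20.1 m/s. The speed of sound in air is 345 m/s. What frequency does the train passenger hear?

985 Hz

Moving observer, stationary source: f' = f · (v + v_o)/v.
f' = 931 × (345 + 20.1)/345 = 931 × 365.1/345 ≈ 985 Hz.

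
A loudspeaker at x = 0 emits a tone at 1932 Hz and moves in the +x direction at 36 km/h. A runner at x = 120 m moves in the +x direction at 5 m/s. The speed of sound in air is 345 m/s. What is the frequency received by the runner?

1961 Hz

36 km/h = 10 m/s.
The observer lies on the +x side, so the source is heading toward the observer and the observer is heading away from the source.
With source approaching and observer receding, f' = f · (v − v_o)/(v − v_s).
f' = 1932 × (345 − 5)/(345 − 10) = 1932 × 340/335 ≈ 1961 Hz.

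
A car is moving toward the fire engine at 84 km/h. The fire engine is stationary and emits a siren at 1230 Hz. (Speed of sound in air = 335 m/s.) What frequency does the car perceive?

84 km/h = 23.33 m/s.
Moving observer, stationary source: f' = f · (v + v_o)/v.
f' = 1230 × (335 + 23.33)/335 = 1230 × 358.33/335 ≈ 1316 Hz.

1316 Hz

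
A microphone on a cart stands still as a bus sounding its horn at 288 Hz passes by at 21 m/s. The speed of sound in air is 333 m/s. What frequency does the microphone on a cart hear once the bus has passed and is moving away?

Receding: f₂ = f · v/(v + v_s) = 288 × 333/354 ≈ 271 Hz.

271 Hz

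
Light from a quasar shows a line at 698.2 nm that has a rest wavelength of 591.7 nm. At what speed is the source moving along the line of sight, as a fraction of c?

0.164c

λ'/λ₀ = 1.1800 > 1 (redshift), so the source is receding.
λ'/λ₀ = √((1 + β)/(1 − β)) for a receding source ⇒ β = (r² − 1)/(r² + 1) with r = λ'/λ₀.
β = (1.3924 − 1)/(1.3924 + 1) ≈ 0.164.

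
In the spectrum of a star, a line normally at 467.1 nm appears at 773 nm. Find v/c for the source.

0.465c

λ'/λ₀ = 1.6549 > 1 (redshift), so the source is receding.
λ'/λ₀ = √((1 + β)/(1 − β)) for a receding source ⇒ β = (r² − 1)/(r² + 1) with r = λ'/λ₀.
β = (2.7387 − 1)/(2.7387 + 1) ≈ 0.465.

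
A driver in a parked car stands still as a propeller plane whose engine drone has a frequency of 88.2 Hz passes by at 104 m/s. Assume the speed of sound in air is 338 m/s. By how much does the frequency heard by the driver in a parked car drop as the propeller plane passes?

60.0 Hz

Approaching: f₁ = f · v/(v − v_s) = 88.2 × 338/234 ≈ 127.4 Hz.
Receding: f₂ = f · v/(v + v_s) = 88.2 × 338/442 ≈ 67.4 Hz.
Drop: f₁ − f₂ = 2f·v·v_s/(v² − v_s²) = 2 × 88.2 × 338 × 104/(338² − 104²) ≈ 60.0 Hz.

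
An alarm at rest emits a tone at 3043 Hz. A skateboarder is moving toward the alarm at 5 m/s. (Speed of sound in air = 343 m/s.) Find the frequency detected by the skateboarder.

Moving observer, stationary source: f' = f · (v + v_o)/v.
f' = 3043 × (343 + 5)/343 = 3043 × 348/343 ≈ 3087 Hz.

3087 Hz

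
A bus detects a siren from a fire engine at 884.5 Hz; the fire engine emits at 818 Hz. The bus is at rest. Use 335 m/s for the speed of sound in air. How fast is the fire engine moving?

25 m/s

f' > f, so the fire engine is approaching.
f' = f · v/(v − v_s) ⇒ v_s = v · |1 − f/f'|.
v_s = 335 × |1 − 818/884.5| = 335 × 0.07518 ≈ 25 m/s.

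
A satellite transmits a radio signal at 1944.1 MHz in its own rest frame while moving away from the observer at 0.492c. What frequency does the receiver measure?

1134.4 MHz

Relativistic Doppler for frequency: f' = f₀ · √((1 − β)/(1 + β)).
f' = 1944.1 × √(0.5080/1.4920) = 1944.1 × 0.58351 ≈ 1134.4 MHz.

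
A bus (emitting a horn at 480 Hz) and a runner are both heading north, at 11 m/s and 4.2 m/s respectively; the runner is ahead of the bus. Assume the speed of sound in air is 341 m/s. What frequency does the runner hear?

The runner is ahead, so the bus is moving toward it while the runner is moving away from the bus.
Both move, so f' = f · (v − v_o)/(v − v_s).
f' = 480 × (341 − 4.2)/(341 − 11) = 480 × 336.8/330 ≈ 490 Hz.

490 Hz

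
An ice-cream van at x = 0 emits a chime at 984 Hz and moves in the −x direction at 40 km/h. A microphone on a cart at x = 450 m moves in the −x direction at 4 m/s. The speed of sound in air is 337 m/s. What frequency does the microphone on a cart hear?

964 Hz

40 km/h = 11.11 m/s.
The observer lies on the +x side, so the source is heading away from the observer and the observer is heading toward the source.
Both move, so f' = f · (v + v_o)/(v + v_s).
f' = 984 × (337 + 4)/(337 + 11.11) = 984 × 341/348.11 ≈ 964 Hz.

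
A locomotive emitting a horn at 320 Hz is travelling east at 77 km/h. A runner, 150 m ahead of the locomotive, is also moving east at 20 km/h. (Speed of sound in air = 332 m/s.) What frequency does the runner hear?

77 km/h = 21.39 m/s; 20 km/h = 5.556 m/s.
The runner is ahead, so the locomotive is moving toward it while the runner is moving away from the locomotive.
With source approaching and observer receding, f' = f · (v − v_o)/(v − v_s).
f' = 320 × (332 − 5.556)/(332 − 21.39) = 320 × 326.44/310.61 ≈ 336 Hz.

336 Hz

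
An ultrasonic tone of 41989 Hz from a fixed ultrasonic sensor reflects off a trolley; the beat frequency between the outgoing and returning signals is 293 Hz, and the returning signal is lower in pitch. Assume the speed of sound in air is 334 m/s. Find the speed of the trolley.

Double Doppler shift off a moving reflector: f₂ = f₀ · (v + u)/(v − u) (u > 0 toward emitter).
Returning signal is lower, so f₂ = f₀ − Δf = 41989 − 293 = 41696 Hz.
Rearranging, u = v · (f₂ − f₀)/(f₂ + f₀) = 334 × -293/83685 ≈ -1.17 m/s.
So the trolley is moving at 1.17 m/s away from the emitter.

1.17 m/s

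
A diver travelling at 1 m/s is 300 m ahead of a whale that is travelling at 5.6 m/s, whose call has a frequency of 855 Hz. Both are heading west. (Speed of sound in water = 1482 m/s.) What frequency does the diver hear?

The diver is ahead, so the whale is moving toward it while the diver is moving away from the whale.
Both move, so f' = f · (v − v_o)/(v − v_s).
f' = 855 × (1482 − 1)/(1482 − 5.6) = 855 × 1481/1476.4 ≈ 858 Hz.

858 Hz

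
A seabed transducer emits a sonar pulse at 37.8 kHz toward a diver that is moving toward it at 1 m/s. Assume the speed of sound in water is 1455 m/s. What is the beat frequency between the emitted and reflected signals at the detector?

At the diver (a moving observer), f₁ = f₀ · (v + u)/v = 37.8 × 1456/1455 ≈ 37.8260 kHz.
The reflection then acts as a moving source: f₂ = f₁ · v/(v − u) ≈ 37.8520 kHz.
Beat frequency (with f₀ = 37800 Hz): |f₂ − f₀| = 2u·f₀/(v − u) = 2 × 1 × 37800/1454 ≈ 52.0 Hz.

52.0 Hz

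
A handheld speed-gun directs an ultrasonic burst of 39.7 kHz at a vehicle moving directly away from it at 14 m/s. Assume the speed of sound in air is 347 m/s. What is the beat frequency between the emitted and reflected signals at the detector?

The vehicle first receives the wave as a moving observer: f₁ = f₀ · (v − u)/v = 39.7 × (347 − 14)/347 ≈ 38.10 kHz.
The reflection then acts as a moving source: f₂ = f₁ · v/(v + u) ≈ 36.62 kHz.
Beat frequency (with f₀ = 39700 Hz): |f₂ − f₀| = 2u·f₀/(v + u) = 2 × 14 × 39700/361 ≈ 3079 Hz.

3079 Hz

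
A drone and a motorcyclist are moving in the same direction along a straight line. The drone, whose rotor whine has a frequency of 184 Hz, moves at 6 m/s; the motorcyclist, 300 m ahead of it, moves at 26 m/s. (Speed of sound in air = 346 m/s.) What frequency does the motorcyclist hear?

173 Hz

The motorcyclist is ahead, so the drone is moving toward it while the motorcyclist is moving away from the drone.
With source approaching and observer receding, f' = f · (v − v_o)/(v − v_s).
f' = 184 × (346 − 26)/(346 − 6) = 184 × 320/340 ≈ 173 Hz.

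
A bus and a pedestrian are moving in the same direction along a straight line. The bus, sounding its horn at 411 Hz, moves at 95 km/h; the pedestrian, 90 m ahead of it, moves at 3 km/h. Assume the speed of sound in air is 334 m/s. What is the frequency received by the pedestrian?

95 km/h = 26.39 m/s; 3 km/h = 0.8333 m/s.
The pedestrian is ahead, so the bus is moving toward it while the pedestrian is moving away from the bus.
General Doppler shift: f' = f · (v − v_o)/(v − v_s).
f' = 411 × (334 − 0.8333)/(334 − 26.39) = 411 × 333.17/307.61 ≈ 445 Hz.

445 Hz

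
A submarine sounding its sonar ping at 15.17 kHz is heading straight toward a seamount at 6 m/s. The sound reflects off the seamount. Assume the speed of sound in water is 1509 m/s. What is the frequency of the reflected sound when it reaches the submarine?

The seamount receives the sound from a moving source: f₁ = f₀ · v/(v − v_e) = 15.17 × 1509/1503 ≈ 15.23 kHz.
On the return leg the submarine is a moving observer: f₂ = f₁ · (v + v_e)/v = 15.23 × 1515/1509 ≈ 15.29 kHz.

15.29 kHz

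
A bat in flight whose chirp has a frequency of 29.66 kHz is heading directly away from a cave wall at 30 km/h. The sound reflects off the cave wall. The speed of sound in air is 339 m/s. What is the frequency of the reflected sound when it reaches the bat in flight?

28.2 kHz

30 km/h = 8.333 m/s.
The cave wall receives the sound from a moving source: f₁ = f₀ · v/(v + v_e) = 29.66 × 339/347.33 ≈ 28.9 kHz.
On the return leg the bat in flight is a moving observer: f₂ = f₁ · (v − v_e)/v = 28.9 × 330.67/339 ≈ 28.2 kHz.
Equivalently f₂ = f₀ · (v − v_e)/(v + v_e).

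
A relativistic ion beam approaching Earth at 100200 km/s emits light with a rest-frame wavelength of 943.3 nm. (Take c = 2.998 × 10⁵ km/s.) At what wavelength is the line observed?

β = v/c = 100200/299800 = 0.3342.
Relativistic Doppler for wavelength: λ' = λ₀ · √((1 − β)/(1 + β)).
λ' = 943.3 × √(0.6658/1.3342) = 943.3 × 0.70640 ≈ 666.3 nm.

666.3 nm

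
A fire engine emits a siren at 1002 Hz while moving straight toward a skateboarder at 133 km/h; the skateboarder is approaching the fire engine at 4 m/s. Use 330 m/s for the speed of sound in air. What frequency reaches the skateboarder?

1142 Hz

133 km/h = 36.94 m/s.
Both move, so f' = f · (v + v_o)/(v − v_s).
f' = 1002 × (330 + 4)/(330 − 36.94) = 1002 × 334/293.06 ≈ 1142 Hz.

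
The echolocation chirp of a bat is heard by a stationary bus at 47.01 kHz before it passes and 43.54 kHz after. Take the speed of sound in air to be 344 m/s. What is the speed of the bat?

13.2 m/s

f₁/f₂ = (v + v_s)/(v − v_s), so v_s = v · (f₁ − f₂)/(f₁ + f₂).
v_s = 344 × (47.01 − 43.54)/(47.01 + 43.54) = 344 × 3.47/90.55 ≈ 13.2 m/s.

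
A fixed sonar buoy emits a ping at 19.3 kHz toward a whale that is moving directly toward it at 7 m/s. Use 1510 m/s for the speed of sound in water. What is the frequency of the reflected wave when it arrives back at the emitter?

At the whale (a moving observer), f₁ = f₀ · (v + u)/v = 19.3 × 1517/1510 ≈ 19.39 kHz.
The reflection then acts as a moving source: f₂ = f₁ · v/(v − u) ≈ 19.48 kHz.
Equivalently f₂ = f₀ · (v + u)/(v − u).

19.48 kHz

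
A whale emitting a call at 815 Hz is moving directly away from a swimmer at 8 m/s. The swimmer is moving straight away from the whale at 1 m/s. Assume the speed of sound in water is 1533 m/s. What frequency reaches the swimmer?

With source receding and observer receding, f' = f · (v − v_o)/(v + v_s).
f' = 815 × (1533 − 1)/(1533 + 8) = 815 × 1532/1541 ≈ 810 Hz.

810 Hz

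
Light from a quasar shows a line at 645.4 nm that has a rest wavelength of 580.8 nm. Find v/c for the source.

λ'/λ₀ = 1.1112 > 1 (redshift), so the source is receding.
λ'/λ₀ = √((1 + β)/(1 − β)) for a receding source ⇒ β = (r² − 1)/(r² + 1) with r = λ'/λ₀.
β = (1.2348 − 1)/(1.2348 + 1) ≈ 0.105.

0.105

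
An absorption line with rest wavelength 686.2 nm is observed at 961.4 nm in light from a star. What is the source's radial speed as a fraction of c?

0.325c

λ'/λ₀ = 1.4010 > 1 (redshift), so the source is receding.
λ'/λ₀ = √((1 + β)/(1 − β)) for a receding source ⇒ β = (r² − 1)/(r² + 1) with r = λ'/λ₀.
β = (1.9629 − 1)/(1.9629 + 1) ≈ 0.325.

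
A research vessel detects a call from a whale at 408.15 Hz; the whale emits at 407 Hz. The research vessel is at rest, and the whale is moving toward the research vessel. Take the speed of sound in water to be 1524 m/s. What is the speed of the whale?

4.3 m/s

f' = f · v/(v − v_s) ⇒ v_s = v · |1 − f/f'|.
v_s = 1524 × |1 − 407/408.15| = 1524 × 0.002818 ≈ 4.3 m/s.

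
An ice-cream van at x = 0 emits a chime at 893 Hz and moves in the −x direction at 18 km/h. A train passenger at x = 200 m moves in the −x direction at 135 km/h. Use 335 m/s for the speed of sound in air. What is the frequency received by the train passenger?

978 Hz

18 km/h = 5 m/s; 135 km/h = 37.5 m/s.
The observer lies on the +x side, so the source is heading away from the observer and the observer is heading toward the source.
Both move, so f' = f · (v + v_o)/(v + v_s).
f' = 893 × (335 + 37.5)/(335 + 5) = 893 × 372.5/340 ≈ 978 Hz.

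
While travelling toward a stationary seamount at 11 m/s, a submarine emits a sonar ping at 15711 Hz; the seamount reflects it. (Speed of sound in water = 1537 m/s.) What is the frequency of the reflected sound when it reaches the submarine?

15938 Hz

The seamount receives the sound from a moving source: f₁ = f₀ · v/(v − v_e) = 15711 × 1537/1526 ≈ 15824 Hz.
On the return leg the submarine is a moving observer: f₂ = f₁ · (v + v_e)/v = 15824 × 1548/1537 ≈ 15938 Hz.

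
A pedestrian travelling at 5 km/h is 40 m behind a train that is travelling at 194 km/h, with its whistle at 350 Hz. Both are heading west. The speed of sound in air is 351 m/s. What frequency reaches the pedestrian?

305 Hz

194 km/h = 53.89 m/s; 5 km/h = 1.389 m/s.
The pedestrian is behind, so the train is moving away from it while the pedestrian is moving toward the train.
Both move, so f' = f · (v + v_o)/(v + v_s).
f' = 350 × (351 + 1.389)/(351 + 53.89) = 350 × 352.39/404.89 ≈ 305 Hz.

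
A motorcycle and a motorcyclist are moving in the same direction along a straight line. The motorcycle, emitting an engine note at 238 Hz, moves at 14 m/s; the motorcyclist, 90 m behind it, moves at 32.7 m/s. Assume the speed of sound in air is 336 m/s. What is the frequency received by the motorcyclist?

The motorcyclist is behind, so the motorcycle is moving away from it while the motorcyclist is moving toward the motorcycle.
With source receding and observer approaching, f' = f · (v + v_o)/(v + v_s).
f' = 238 × (336 + 32.7)/(336 + 14) = 238 × 368.7/350 ≈ 251 Hz.

251 Hz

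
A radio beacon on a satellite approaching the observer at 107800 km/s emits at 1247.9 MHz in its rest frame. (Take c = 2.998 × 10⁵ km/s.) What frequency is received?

β = v/c = 107800/299800 = 0.3596.
Relativistic Doppler for frequency: f' = f₀ · √((1 + β)/(1 − β)).
f' = 1247.9 × √(1.3596/0.6404) = 1247.9 × 1.45702 ≈ 1818.2 MHz.

1818.2 MHz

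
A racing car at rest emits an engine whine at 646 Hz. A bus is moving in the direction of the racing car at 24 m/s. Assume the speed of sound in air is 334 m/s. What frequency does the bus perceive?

Moving observer, stationary source: f' = f · (v + v_o)/v.
f' = 646 × (334 + 24)/334 = 646 × 358/334 ≈ 692 Hz.

692 Hz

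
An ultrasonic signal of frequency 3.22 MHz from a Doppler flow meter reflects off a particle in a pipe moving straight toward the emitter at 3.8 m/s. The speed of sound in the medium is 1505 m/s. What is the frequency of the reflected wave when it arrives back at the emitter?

3.236 MHz

At the particle in a pipe (a moving observer), f₁ = f₀ · (v + u)/v = 3.22 × 1508.8/1505 ≈ 3.228 MHz.
On reflection it acts as a source moving toward the stationary detector: f₂ = f₁ · v/(v − u) = 3.228 × 1505/1501.2 ≈ 3.236 MHz.
Equivalently f₂ = f₀ · (v + u)/(v − u).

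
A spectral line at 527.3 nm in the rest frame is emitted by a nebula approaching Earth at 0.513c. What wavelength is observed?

299.2 nm

Relativistic Doppler for wavelength: λ' = λ₀ · √((1 − β)/(1 + β)).
λ' = 527.3 × √(0.4870/1.5130) = 527.3 × 0.56734 ≈ 299.2 nm.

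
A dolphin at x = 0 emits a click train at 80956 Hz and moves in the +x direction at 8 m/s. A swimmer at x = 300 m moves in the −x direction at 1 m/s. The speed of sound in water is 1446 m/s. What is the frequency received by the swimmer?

81463 Hz

The observer lies on the +x side, so the source is heading toward the observer and the observer is heading toward the source.
With source approaching and observer approaching, f' = f · (v + v_o)/(v − v_s).
f' = 80956 × (1446 + 1)/(1446 − 8) = 80956 × 1447/1438 ≈ 81463 Hz.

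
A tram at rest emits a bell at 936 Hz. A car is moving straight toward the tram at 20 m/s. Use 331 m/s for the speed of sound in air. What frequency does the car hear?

Only the observer moves, toward the source, so f' = f · (v + v_o)/v.
f' = 936 × (331 + 20)/331 = 936 × 351/331 ≈ 993 Hz.

993 Hz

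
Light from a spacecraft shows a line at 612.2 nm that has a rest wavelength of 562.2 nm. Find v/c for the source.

λ'/λ₀ = 1.0889 > 1 (redshift), so the source is receding.
λ'/λ₀ = √((1 + β)/(1 − β)) for a receding source ⇒ β = (r² − 1)/(r² + 1) with r = λ'/λ₀.
β = (1.1858 − 1)/(1.1858 + 1) ≈ 0.085.

0.085c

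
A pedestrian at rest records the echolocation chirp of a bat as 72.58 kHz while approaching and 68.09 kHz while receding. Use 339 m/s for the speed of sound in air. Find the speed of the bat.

10.8 m/s

f₁/f₂ = (v + v_s)/(v − v_s), so v_s = v · (f₁ − f₂)/(f₁ + f₂).
v_s = 339 × (72.58 − 68.09)/(72.58 + 68.09) = 339 × 4.49/140.67 ≈ 10.8 m/s.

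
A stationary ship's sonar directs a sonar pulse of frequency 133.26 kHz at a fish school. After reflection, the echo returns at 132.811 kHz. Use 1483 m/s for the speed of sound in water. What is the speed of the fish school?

Double Doppler shift off a moving reflector: f₂ = f₀ · (v + u)/(v − u) (u > 0 toward emitter).
Rearranging, u = v · (f₂ − f₀)/(f₂ + f₀) = 1483 × -0.449/266.071 ≈ -2.50 m/s.
So the fish school is moving at 2.50 m/s away from the emitter.

2.50 m/s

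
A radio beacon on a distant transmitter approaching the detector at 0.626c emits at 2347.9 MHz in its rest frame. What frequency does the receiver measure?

4895.6 MHz

Relativistic Doppler for frequency: f' = f₀ · √((1 + β)/(1 − β)).
f' = 2347.9 × √(1.6260/0.3740) = 2347.9 × 2.08509 ≈ 4895.6 MHz.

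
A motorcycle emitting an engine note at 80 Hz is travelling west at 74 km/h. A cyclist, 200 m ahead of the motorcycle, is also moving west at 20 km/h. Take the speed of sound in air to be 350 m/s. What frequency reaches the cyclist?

84 Hz

74 km/h = 20.56 m/s; 20 km/h = 5.556 m/s.
The cyclist is ahead, so the motorcycle is moving toward it while the cyclist is moving away from the motorcycle.
Both move, so f' = f · (v − v_o)/(v − v_s).
f' = 80 × (350 − 5.556)/(350 − 20.56) = 80 × 344.44/329.44 ≈ 84 Hz.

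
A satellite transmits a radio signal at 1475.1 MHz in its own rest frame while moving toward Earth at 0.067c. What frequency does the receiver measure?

1577.5 MHz

Relativistic Doppler for frequency: f' = f₀ · √((1 + β)/(1 − β)).
f' = 1475.1 × √(1.0670/0.9330) = 1475.1 × 1.06940 ≈ 1577.5 MHz.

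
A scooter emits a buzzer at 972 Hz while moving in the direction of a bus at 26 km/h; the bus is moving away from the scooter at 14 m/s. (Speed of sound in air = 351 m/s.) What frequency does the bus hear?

26 km/h = 7.222 m/s.
Both move, so f' = f · (v − v_o)/(v − v_s).
f' = 972 × (351 − 14)/(351 − 7.222) = 972 × 337/343.78 ≈ 953 Hz.

953 Hz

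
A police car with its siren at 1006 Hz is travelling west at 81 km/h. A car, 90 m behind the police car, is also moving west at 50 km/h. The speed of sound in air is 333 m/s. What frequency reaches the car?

81 km/h = 22.5 m/s; 50 km/h = 13.89 m/s.
The car is behind, so the police car is moving away from it while the car is moving toward the police car.
Both move, so f' = f · (v + v_o)/(v + v_s).
f' = 1006 × (333 + 13.89)/(333 + 22.5) = 1006 × 346.89/355.5 ≈ 982 Hz.

982 Hz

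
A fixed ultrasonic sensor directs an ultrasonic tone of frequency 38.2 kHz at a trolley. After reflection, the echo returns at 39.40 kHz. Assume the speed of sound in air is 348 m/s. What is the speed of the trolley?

Double Doppler shift off a moving reflector: f₂ = f₀ · (v + u)/(v − u) (u > 0 toward emitter).
Rearranging, u = v · (f₂ − f₀)/(f₂ + f₀) = 348 × 1.20/77.60 ≈ 5.4 m/s.
So the trolley is moving at 5.4 m/s toward the emitter.

5.4 m/s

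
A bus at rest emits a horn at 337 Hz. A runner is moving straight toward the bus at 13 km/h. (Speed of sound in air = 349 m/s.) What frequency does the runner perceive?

340 Hz

13 km/h = 3.611 m/s.
Moving observer, stationary source: f' = f · (v + v_o)/v.
f' = 337 × (349 + 3.611)/349 = 337 × 352.61/349 ≈ 340 Hz.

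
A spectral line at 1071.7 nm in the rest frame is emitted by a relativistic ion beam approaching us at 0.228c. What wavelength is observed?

849.7 nm

Relativistic Doppler for wavelength: λ' = λ₀ · √((1 − β)/(1 + β)).
λ' = 1071.7 × √(0.7720/1.2280) = 1071.7 × 0.79288 ≈ 849.7 nm.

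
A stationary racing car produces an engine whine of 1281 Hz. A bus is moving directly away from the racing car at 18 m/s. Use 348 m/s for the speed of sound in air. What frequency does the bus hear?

Only the observer moves, away from the source, so f' = f · (v − v_o)/v.
f' = 1281 × (348 − 18)/348 = 1281 × 330/348 ≈ 1215 Hz.

1215 Hz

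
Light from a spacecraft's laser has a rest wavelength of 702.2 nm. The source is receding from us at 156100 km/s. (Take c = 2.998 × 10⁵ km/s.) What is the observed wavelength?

β = v/c = 156100/299800 = 0.5207.
Relativistic Doppler for wavelength: λ' = λ₀ · √((1 + β)/(1 − β)).
λ' = 702.2 × √(1.5207/0.4793) = 702.2 × 1.78117 ≈ 1250.7 nm.

1250.7 nm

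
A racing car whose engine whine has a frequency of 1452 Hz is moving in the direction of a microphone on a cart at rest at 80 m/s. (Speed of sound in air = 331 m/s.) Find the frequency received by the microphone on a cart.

1915 Hz

Only the source moves, toward the listener, so f' = f · v/(v − v_s).
f' = 1452 × 331/(331 − 80) = 1452 × 331/251 ≈ 1915 Hz.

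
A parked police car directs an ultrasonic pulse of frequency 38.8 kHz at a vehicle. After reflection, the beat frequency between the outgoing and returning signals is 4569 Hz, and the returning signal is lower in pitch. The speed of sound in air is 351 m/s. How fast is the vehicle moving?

22.0 m/s

Double Doppler shift off a moving reflector: f₂ = f₀ · (v + u)/(v − u) (u > 0 toward emitter).
Returning signal is lower, so f₂ = f₀ − Δf = 38800 − 4569 = 34231 Hz.
Rearranging, u = v · (f₂ − f₀)/(f₂ + f₀) = 351 × -4569/73031 ≈ -22.0 m/s.
So the vehicle is moving at 22.0 m/s away from the emitter.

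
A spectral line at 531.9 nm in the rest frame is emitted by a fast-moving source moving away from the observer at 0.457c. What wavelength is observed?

871.3 nm

Relativistic Doppler for wavelength: λ' = λ₀ · √((1 + β)/(1 − β)).
λ' = 531.9 × √(1.4570/0.5430) = 531.9 × 1.63806 ≈ 871.3 nm.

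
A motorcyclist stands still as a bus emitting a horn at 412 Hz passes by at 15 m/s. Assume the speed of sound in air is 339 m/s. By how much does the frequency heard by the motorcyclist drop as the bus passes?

Approaching: f₁ = f · v/(v − v_s) = 412 × 339/324 ≈ 431.1 Hz.
Receding: f₂ = f · v/(v + v_s) = 412 × 339/354 ≈ 394.5 Hz.
Drop: f₁ − f₂ = 2f·v·v_s/(v² − v_s²) = 2 × 412 × 339 × 15/(339² − 15²) ≈ 36.5 Hz.

36.5 Hz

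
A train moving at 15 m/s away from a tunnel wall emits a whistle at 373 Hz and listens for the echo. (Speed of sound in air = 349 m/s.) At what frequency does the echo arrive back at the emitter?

The tunnel wall receives the sound from a moving source: f₁ = f₀ · v/(v + v_e) = 373 × 349/364 ≈ 358 Hz.
On the return leg the train is a moving observer: f₂ = f₁ · (v − v_e)/v = 358 × 334/349 ≈ 342 Hz.
Equivalently f₂ = f₀ · (v − v_e)/(v + v_e).

342 Hz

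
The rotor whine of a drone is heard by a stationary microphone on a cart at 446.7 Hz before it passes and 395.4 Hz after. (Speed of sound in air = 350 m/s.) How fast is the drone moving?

21.3 m/s

f₁/f₂ = (v + v_s)/(v − v_s), so v_s = v · (f₁ − f₂)/(f₁ + f₂).
v_s = 350 × (446.7 − 395.4)/(446.7 + 395.4) = 350 × 51.3/842.1 ≈ 21.3 m/s.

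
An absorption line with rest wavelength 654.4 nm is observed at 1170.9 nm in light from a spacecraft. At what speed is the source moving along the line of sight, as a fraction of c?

0.524

λ'/λ₀ = 1.7893 > 1 (redshift), so the source is receding.
λ'/λ₀ = √((1 + β)/(1 − β)) for a receding source ⇒ β = (r² − 1)/(r² + 1) with r = λ'/λ₀.
β = (3.2015 − 1)/(3.2015 + 1) ≈ 0.524.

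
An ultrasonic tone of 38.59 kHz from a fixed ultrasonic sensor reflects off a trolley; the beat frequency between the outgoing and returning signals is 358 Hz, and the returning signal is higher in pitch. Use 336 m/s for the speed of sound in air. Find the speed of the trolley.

1.55 m/s

Double Doppler shift off a moving reflector: f₂ = f₀ · (v + u)/(v − u) (u > 0 toward emitter).
Returning signal is higher, so f₂ = f₀ + Δf = 38590 + 358 = 38948 Hz.
Rearranging, u = v · (f₂ − f₀)/(f₂ + f₀) = 336 × 358/77538 ≈ 1.55 m/s.
So the trolley is moving at 1.55 m/s toward the emitter.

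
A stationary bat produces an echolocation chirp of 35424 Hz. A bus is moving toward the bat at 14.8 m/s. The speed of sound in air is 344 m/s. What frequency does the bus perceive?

36948 Hz

Only the observer moves, toward the source, so f' = f · (v + v_o)/v.
f' = 35424 × (344 + 14.8)/344 = 35424 × 358.8/344 ≈ 36948 Hz.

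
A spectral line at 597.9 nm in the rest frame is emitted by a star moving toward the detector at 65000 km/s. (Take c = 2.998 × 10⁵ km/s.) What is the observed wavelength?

479.7 nm

β = v/c = 65000/299800 = 0.2168.
Relativistic Doppler for wavelength: λ' = λ₀ · √((1 − β)/(1 + β)).
λ' = 597.9 × √(0.7832/1.2168) = 597.9 × 0.80227 ≈ 479.7 nm.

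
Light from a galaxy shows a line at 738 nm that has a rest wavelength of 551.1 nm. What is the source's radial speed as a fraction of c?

0.284

λ'/λ₀ = 1.3391 > 1 (redshift), so the source is receding.
λ'/λ₀ = √((1 + β)/(1 − β)) for a receding source ⇒ β = (r² − 1)/(r² + 1) with r = λ'/λ₀.
β = (1.7933 − 1)/(1.7933 + 1) ≈ 0.284.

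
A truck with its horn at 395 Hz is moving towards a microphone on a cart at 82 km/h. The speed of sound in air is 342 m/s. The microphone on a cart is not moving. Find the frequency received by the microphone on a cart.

82 km/h = 22.78 m/s.
Only the source moves, toward the listener, so f' = f · v/(v − v_s).
f' = 395 × 342/(342 − 22.78) = 395 × 342/319.2 ≈ 423 Hz.

423 Hz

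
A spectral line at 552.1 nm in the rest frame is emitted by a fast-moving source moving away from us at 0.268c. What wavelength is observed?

Relativistic Doppler for wavelength: λ' = λ₀ · √((1 + β)/(1 − β)).
λ' = 552.1 × √(1.2680/0.7320) = 552.1 × 1.31615 ≈ 726.6 nm.

726.6 nm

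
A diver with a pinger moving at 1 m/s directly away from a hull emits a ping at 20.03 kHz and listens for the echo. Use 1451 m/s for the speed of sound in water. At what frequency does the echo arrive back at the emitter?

The hull receives the sound from a moving source: f₁ = f₀ · v/(v + v_e) = 20.03 × 1451/1452 ≈ 20.0 kHz.
On the return leg the diver with a pinger is a moving observer: f₂ = f₁ · (v − v_e)/v = 20.0 × 1450/1451 ≈ 20.0 kHz.
Equivalently f₂ = f₀ · (v − v_e)/(v + v_e).

20.0 kHz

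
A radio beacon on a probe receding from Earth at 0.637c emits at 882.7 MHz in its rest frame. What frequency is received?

Relativistic Doppler for frequency: f' = f₀ · √((1 − β)/(1 + β)).
f' = 882.7 × √(0.3630/1.6370) = 882.7 × 0.47090 ≈ 415.7 MHz.

415.7 MHz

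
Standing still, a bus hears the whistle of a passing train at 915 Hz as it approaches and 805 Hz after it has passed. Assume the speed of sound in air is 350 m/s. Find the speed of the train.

f₁/f₂ = (v + v_s)/(v − v_s), so v_s = v · (f₁ − f₂)/(f₁ + f₂).
v_s = 350 × (915 − 805)/(915 + 805) = 350 × 110/1720 ≈ 22.4 m/s.

22.4 m/s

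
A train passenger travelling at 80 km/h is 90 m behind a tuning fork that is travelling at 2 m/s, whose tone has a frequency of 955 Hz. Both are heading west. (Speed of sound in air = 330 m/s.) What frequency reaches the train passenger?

1013 Hz

80 km/h = 22.22 m/s.
The train passenger is behind, so the tuning fork is moving away from it while the train passenger is moving toward the tuning fork.
Both move, so f' = f · (v + v_o)/(v + v_s).
f' = 955 × (330 + 22.22)/(330 + 2) = 955 × 352.22/332 ≈ 1013 Hz.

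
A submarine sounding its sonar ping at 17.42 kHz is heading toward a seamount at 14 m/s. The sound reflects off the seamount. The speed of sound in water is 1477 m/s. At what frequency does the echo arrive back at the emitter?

The seamount receives the sound from a moving source: f₁ = f₀ · v/(v − v_e) = 17.42 × 1477/1463 ≈ 17.59 kHz.
On the return leg the submarine is a moving observer: f₂ = f₁ · (v + v_e)/v = 17.59 × 1491/1477 ≈ 17.75 kHz.
Equivalently f₂ = f₀ · (v + v_e)/(v − v_e).

17.75 kHz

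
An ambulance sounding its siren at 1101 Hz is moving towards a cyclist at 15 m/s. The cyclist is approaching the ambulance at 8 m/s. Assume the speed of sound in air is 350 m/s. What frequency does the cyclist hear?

General Doppler shift: f' = f · (v + v_o)/(v − v_s).
f' = 1101 × (350 + 8)/(350 − 15) = 1101 × 358/335 ≈ 1177 Hz.

1177 Hz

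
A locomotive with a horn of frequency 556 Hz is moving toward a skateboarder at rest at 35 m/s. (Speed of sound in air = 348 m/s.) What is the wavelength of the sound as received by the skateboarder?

With the source moving toward a stationary observer, f' = f · v/(v − v_s).
f' = 556 × 348/(348 − 35) ≈ 618 Hz.
λ' = v/f' = 348/618.173 ≈ 56.3 cm.

56.3 cm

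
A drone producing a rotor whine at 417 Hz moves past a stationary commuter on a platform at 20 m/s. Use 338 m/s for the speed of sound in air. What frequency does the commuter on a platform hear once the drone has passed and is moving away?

394 Hz

Receding: f₂ = f · v/(v + v_s) = 417 × 338/358 ≈ 394 Hz.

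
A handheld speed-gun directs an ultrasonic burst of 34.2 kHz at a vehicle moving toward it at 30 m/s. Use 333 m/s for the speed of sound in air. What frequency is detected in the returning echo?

The vehicle first receives the wave as a moving observer: f₁ = f₀ · (v + u)/v = 34.2 × (333 + 30)/333 ≈ 37.3 kHz.
On reflection it acts as a source moving toward the stationary detector: f₂ = f₁ · v/(v − u) = 37.3 × 333/303 ≈ 41.0 kHz.

41.0 kHz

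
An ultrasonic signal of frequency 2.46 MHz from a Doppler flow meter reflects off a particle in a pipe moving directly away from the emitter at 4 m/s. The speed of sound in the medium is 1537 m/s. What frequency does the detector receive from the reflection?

2.447 MHz

At the particle in a pipe (a moving observer), f₁ = f₀ · (v − u)/v = 2.46 × 1533/1537 ≈ 2.454 MHz.
The reflection then acts as a moving source: f₂ = f₁ · v/(v + u) ≈ 2.447 MHz.
Equivalently f₂ = f₀ · (v − u)/(v + u).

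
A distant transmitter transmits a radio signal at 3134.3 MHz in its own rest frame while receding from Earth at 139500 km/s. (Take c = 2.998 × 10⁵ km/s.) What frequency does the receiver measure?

β = v/c = 139500/299800 = 0.4653.
Relativistic Doppler for frequency: f' = f₀ · √((1 − β)/(1 + β)).
f' = 3134.3 × √(0.5347/1.4653) = 3134.3 × 0.60407 ≈ 1893.3 MHz.

1893.3 MHz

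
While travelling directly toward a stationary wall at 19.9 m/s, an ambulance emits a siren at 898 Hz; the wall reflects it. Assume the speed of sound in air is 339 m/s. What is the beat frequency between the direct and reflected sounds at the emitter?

112 Hz

The wall receives the sound from a moving source: f₁ = f₀ · v/(v − v_e) = 898 × 339/319.1 ≈ 954.0 Hz.
On the return leg the ambulance is a moving observer: f₂ = f₁ · (v + v_e)/v = 954.0 × 358.9/339 ≈ 1010.0 Hz.
Beat against the emitted tone: |f₂ − f₀| = 2v_e·f₀/(v − v_e) = 2 × 19.9 × 898/319.1 ≈ 112 Hz.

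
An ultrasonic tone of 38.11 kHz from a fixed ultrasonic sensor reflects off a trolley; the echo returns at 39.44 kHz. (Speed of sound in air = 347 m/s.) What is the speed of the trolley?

Double Doppler shift off a moving reflector: f₂ = f₀ · (v + u)/(v − u) (u > 0 toward emitter).
Rearranging, u = v · (f₂ − f₀)/(f₂ + f₀) = 347 × 1.33/77.55 ≈ 6.0 m/s.
So the trolley is moving at 6.0 m/s toward the emitter.

6.0 m/s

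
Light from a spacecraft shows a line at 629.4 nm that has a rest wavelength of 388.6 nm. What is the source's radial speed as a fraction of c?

λ'/λ₀ = 1.6197 > 1 (redshift), so the source is receding.
λ'/λ₀ = √((1 + β)/(1 − β)) for a receding source ⇒ β = (r² − 1)/(r² + 1) with r = λ'/λ₀.
β = (2.6233 − 1)/(2.6233 + 1) ≈ 0.448.

0.448c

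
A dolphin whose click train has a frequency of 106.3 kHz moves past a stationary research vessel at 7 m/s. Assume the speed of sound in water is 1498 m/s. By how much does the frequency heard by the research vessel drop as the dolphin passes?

Approaching: f₁ = f · v/(v − v_s) = 106.3 × 1498/1491 ≈ 106.799 kHz.
Receding: f₂ = f · v/(v + v_s) = 106.3 × 1498/1505 ≈ 105.806 kHz.
Drop: f₁ − f₂ = 2f·v·v_s/(v² − v_s²) = 2 × 106.3 × 1498 × 7/(1498² − 7²) ≈ 0.993 kHz.

0.993 kHz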